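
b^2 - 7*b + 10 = (b - 5)*(b - 2)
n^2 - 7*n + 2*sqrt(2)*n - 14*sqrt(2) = (n - 7)*(n + 2*sqrt(2))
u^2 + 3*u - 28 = (u - 4)*(u + 7)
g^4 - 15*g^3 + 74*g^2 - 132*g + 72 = (g - 6)^2*(g - 2)*(g - 1)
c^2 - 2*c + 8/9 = (c - 4/3)*(c - 2/3)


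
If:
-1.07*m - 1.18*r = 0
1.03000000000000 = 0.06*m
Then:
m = 17.17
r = -15.57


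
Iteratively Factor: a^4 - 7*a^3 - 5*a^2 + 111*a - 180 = (a + 4)*(a^3 - 11*a^2 + 39*a - 45) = (a - 5)*(a + 4)*(a^2 - 6*a + 9) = (a - 5)*(a - 3)*(a + 4)*(a - 3)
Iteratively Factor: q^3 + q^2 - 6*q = (q - 2)*(q^2 + 3*q) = (q - 2)*(q + 3)*(q)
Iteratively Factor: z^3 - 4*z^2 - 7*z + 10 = (z - 1)*(z^2 - 3*z - 10) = (z - 1)*(z + 2)*(z - 5)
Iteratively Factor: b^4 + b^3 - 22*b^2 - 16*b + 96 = (b - 2)*(b^3 + 3*b^2 - 16*b - 48) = (b - 2)*(b + 4)*(b^2 - b - 12) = (b - 4)*(b - 2)*(b + 4)*(b + 3)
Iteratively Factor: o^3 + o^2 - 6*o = (o)*(o^2 + o - 6) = o*(o - 2)*(o + 3)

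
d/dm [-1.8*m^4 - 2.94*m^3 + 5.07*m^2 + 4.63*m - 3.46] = -7.2*m^3 - 8.82*m^2 + 10.14*m + 4.63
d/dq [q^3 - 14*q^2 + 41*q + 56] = 3*q^2 - 28*q + 41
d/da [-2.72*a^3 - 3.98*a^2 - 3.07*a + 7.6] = -8.16*a^2 - 7.96*a - 3.07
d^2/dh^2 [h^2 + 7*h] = 2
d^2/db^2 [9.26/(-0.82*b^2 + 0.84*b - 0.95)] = (12.452848*b^2 - 12.756576*b - 9.26*(1.64*b - 0.84)*(3.28*b - 1.68) + 14.42708)/(0.82*b^2 - 0.84*b + 0.95)^3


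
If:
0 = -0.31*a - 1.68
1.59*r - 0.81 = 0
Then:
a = -5.42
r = 0.51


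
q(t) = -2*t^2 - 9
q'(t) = -4*t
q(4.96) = -58.20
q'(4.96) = -19.84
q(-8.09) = -139.90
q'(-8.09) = 32.36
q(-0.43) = -9.37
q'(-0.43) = 1.72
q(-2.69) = -23.47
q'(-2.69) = 10.76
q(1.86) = -15.92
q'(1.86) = -7.44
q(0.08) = -9.01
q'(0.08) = -0.32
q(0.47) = -9.44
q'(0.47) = -1.88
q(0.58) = -9.67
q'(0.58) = -2.32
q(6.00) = -81.00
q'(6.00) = -24.00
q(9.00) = -171.00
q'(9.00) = -36.00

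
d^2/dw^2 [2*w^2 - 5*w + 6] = 4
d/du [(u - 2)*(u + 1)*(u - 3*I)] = 3*u^2 + u*(-2 - 6*I) - 2 + 3*I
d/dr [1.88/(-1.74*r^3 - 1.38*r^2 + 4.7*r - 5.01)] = (9.8136*r^2 + 5.1888*r - 8.836)/(1.74*r^3 + 1.38*r^2 - 4.7*r + 5.01)^2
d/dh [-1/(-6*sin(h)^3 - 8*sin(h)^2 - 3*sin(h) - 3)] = (-16*sin(h) + 9*cos(2*h) - 12)*cos(h)/(6*sin(h)^3 + 8*sin(h)^2 + 3*sin(h) + 3)^2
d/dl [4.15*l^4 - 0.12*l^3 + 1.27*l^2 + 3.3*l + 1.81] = 16.6*l^3 - 0.36*l^2 + 2.54*l + 3.3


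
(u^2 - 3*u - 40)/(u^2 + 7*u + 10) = (u - 8)/(u + 2)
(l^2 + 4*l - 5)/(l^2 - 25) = (l - 1)/(l - 5)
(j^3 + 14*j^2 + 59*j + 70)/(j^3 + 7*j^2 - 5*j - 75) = (j^2 + 9*j + 14)/(j^2 + 2*j - 15)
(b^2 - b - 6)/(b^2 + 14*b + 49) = (b^2 - b - 6)/(b^2 + 14*b + 49)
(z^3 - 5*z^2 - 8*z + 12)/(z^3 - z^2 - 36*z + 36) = (z + 2)/(z + 6)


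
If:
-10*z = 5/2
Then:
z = -1/4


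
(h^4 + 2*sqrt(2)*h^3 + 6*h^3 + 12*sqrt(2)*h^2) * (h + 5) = h^5 + 2*sqrt(2)*h^4 + 11*h^4 + 30*h^3 + 22*sqrt(2)*h^3 + 60*sqrt(2)*h^2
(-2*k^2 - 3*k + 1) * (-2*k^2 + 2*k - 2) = 4*k^4 + 2*k^3 - 4*k^2 + 8*k - 2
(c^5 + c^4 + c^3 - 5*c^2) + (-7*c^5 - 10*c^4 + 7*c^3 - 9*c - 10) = -6*c^5 - 9*c^4 + 8*c^3 - 5*c^2 - 9*c - 10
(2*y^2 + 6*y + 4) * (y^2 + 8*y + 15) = 2*y^4 + 22*y^3 + 82*y^2 + 122*y + 60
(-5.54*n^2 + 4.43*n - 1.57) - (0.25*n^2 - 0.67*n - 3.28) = -5.79*n^2 + 5.1*n + 1.71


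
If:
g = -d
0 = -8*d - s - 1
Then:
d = -s/8 - 1/8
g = s/8 + 1/8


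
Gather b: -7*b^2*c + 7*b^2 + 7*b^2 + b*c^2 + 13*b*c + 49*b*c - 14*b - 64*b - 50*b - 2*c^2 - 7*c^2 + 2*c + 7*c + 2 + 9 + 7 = b^2*(14 - 7*c) + b*(c^2 + 62*c - 128) - 9*c^2 + 9*c + 18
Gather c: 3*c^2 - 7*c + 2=3*c^2 - 7*c + 2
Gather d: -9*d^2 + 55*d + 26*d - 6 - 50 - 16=-9*d^2 + 81*d - 72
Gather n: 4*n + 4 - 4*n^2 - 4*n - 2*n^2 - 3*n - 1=-6*n^2 - 3*n + 3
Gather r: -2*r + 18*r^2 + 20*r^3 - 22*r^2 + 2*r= 20*r^3 - 4*r^2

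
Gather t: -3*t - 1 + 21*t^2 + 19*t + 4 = 21*t^2 + 16*t + 3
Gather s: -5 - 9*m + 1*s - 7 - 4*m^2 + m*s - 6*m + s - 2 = -4*m^2 - 15*m + s*(m + 2) - 14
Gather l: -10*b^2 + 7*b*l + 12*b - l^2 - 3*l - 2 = -10*b^2 + 12*b - l^2 + l*(7*b - 3) - 2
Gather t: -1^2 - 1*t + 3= 2 - t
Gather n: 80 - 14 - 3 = 63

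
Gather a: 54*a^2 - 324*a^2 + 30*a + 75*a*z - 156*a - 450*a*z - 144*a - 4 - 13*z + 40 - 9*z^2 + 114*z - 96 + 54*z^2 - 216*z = -270*a^2 + a*(-375*z - 270) + 45*z^2 - 115*z - 60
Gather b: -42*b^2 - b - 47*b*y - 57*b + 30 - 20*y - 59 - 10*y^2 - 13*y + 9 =-42*b^2 + b*(-47*y - 58) - 10*y^2 - 33*y - 20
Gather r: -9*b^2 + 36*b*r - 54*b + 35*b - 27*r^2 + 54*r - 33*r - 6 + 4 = -9*b^2 - 19*b - 27*r^2 + r*(36*b + 21) - 2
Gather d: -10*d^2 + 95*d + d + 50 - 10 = -10*d^2 + 96*d + 40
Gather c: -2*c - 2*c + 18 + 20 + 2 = 40 - 4*c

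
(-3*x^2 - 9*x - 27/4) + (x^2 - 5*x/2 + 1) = -2*x^2 - 23*x/2 - 23/4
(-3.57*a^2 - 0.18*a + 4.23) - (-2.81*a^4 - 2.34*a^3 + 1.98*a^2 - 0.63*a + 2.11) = 2.81*a^4 + 2.34*a^3 - 5.55*a^2 + 0.45*a + 2.12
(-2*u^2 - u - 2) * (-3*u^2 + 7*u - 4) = 6*u^4 - 11*u^3 + 7*u^2 - 10*u + 8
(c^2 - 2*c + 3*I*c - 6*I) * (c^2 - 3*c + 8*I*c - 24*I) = c^4 - 5*c^3 + 11*I*c^3 - 18*c^2 - 55*I*c^2 + 120*c + 66*I*c - 144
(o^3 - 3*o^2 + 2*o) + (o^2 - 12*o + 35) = o^3 - 2*o^2 - 10*o + 35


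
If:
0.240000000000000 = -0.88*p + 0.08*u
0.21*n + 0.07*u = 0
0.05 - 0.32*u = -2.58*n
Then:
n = -0.01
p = -0.27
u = 0.04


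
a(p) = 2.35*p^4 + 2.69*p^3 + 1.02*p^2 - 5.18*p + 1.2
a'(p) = 9.4*p^3 + 8.07*p^2 + 2.04*p - 5.18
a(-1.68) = 18.75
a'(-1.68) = -30.40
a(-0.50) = 3.86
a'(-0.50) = -5.36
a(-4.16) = 550.53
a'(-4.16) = -550.73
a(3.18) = 321.86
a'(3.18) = 385.19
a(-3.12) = 168.27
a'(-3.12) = -218.48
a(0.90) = 0.87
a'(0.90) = 10.05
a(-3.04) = 151.51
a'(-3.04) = -200.89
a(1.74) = 30.99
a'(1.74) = 72.32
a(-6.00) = 2533.56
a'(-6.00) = -1757.30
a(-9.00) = 13587.78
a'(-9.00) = -6222.47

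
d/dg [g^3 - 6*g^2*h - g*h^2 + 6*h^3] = 3*g^2 - 12*g*h - h^2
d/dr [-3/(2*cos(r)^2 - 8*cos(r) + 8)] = -3*sin(r)/(cos(r) - 2)^3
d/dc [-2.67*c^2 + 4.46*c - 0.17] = 4.46 - 5.34*c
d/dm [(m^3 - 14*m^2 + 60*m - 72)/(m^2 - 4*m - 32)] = (m^4 - 8*m^3 - 100*m^2 + 1040*m - 2208)/(m^4 - 8*m^3 - 48*m^2 + 256*m + 1024)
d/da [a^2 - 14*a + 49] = 2*a - 14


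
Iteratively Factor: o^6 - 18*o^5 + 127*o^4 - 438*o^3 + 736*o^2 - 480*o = (o - 5)*(o^5 - 13*o^4 + 62*o^3 - 128*o^2 + 96*o) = (o - 5)*(o - 4)*(o^4 - 9*o^3 + 26*o^2 - 24*o) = (o - 5)*(o - 4)^2*(o^3 - 5*o^2 + 6*o) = (o - 5)*(o - 4)^2*(o - 2)*(o^2 - 3*o) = o*(o - 5)*(o - 4)^2*(o - 2)*(o - 3)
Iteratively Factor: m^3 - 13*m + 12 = (m - 1)*(m^2 + m - 12) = (m - 1)*(m + 4)*(m - 3)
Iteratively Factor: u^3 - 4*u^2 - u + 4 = (u - 1)*(u^2 - 3*u - 4) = (u - 1)*(u + 1)*(u - 4)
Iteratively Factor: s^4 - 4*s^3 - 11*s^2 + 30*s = (s - 5)*(s^3 + s^2 - 6*s) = (s - 5)*(s + 3)*(s^2 - 2*s) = s*(s - 5)*(s + 3)*(s - 2)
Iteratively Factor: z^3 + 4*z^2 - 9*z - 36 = (z - 3)*(z^2 + 7*z + 12) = (z - 3)*(z + 4)*(z + 3)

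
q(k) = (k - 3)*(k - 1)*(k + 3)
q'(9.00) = 216.00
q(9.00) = 576.00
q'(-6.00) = 111.00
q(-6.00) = -189.00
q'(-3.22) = 28.55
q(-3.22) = -5.77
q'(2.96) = 11.36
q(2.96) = -0.47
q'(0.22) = -9.29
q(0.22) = 6.98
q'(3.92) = 29.26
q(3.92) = 18.59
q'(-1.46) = 0.31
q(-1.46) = 16.90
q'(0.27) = -9.32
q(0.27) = 6.52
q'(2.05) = -0.49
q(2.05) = -5.04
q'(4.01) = 31.22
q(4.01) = 21.31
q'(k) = (k - 3)*(k - 1) + (k - 3)*(k + 3) + (k - 1)*(k + 3) = 3*k^2 - 2*k - 9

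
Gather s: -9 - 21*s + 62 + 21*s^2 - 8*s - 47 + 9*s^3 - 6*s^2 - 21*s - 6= 9*s^3 + 15*s^2 - 50*s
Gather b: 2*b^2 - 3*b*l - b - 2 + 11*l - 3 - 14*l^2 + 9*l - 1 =2*b^2 + b*(-3*l - 1) - 14*l^2 + 20*l - 6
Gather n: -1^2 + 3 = 2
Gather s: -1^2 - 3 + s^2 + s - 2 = s^2 + s - 6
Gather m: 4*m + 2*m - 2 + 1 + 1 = 6*m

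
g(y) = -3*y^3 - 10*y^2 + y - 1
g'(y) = -9*y^2 - 20*y + 1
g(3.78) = -302.13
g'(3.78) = -203.20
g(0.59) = -4.51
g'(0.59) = -13.93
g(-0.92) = -8.05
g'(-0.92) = 11.78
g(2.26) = -84.45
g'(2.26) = -90.17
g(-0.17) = -1.44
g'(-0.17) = 4.14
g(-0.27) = -1.94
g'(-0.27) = 5.74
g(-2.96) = -13.77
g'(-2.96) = -18.65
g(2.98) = -166.21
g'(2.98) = -138.52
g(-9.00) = 1367.00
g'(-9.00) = -548.00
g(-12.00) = 3731.00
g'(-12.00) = -1055.00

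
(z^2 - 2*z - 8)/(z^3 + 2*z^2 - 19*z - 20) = (z + 2)/(z^2 + 6*z + 5)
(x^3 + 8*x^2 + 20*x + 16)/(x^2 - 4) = (x^2 + 6*x + 8)/(x - 2)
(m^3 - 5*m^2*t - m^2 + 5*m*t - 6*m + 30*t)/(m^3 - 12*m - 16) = (m^2 - 5*m*t - 3*m + 15*t)/(m^2 - 2*m - 8)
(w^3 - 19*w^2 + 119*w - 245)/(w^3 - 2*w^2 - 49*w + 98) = (w^2 - 12*w + 35)/(w^2 + 5*w - 14)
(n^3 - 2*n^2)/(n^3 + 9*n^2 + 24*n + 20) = n^2*(n - 2)/(n^3 + 9*n^2 + 24*n + 20)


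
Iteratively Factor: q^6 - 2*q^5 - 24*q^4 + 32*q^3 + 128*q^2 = (q - 4)*(q^5 + 2*q^4 - 16*q^3 - 32*q^2) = (q - 4)*(q + 2)*(q^4 - 16*q^2) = (q - 4)^2*(q + 2)*(q^3 + 4*q^2) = q*(q - 4)^2*(q + 2)*(q^2 + 4*q) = q*(q - 4)^2*(q + 2)*(q + 4)*(q)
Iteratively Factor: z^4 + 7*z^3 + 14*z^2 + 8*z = (z)*(z^3 + 7*z^2 + 14*z + 8) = z*(z + 1)*(z^2 + 6*z + 8) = z*(z + 1)*(z + 2)*(z + 4)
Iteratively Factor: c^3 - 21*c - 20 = (c - 5)*(c^2 + 5*c + 4) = (c - 5)*(c + 1)*(c + 4)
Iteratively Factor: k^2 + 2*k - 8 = (k - 2)*(k + 4)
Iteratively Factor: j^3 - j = (j)*(j^2 - 1) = j*(j - 1)*(j + 1)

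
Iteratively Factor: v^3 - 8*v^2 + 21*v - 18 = (v - 3)*(v^2 - 5*v + 6) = (v - 3)^2*(v - 2)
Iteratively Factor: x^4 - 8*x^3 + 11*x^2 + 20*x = (x - 4)*(x^3 - 4*x^2 - 5*x) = x*(x - 4)*(x^2 - 4*x - 5) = x*(x - 5)*(x - 4)*(x + 1)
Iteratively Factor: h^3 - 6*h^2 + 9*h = (h - 3)*(h^2 - 3*h) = h*(h - 3)*(h - 3)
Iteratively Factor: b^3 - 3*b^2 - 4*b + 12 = (b - 3)*(b^2 - 4) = (b - 3)*(b + 2)*(b - 2)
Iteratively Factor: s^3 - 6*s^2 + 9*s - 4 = (s - 1)*(s^2 - 5*s + 4) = (s - 4)*(s - 1)*(s - 1)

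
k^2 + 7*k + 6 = (k + 1)*(k + 6)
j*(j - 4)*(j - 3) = j^3 - 7*j^2 + 12*j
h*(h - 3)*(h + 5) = h^3 + 2*h^2 - 15*h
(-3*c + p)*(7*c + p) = -21*c^2 + 4*c*p + p^2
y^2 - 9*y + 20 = (y - 5)*(y - 4)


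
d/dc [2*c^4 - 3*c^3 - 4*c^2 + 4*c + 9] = 8*c^3 - 9*c^2 - 8*c + 4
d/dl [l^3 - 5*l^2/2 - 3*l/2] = 3*l^2 - 5*l - 3/2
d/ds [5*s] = 5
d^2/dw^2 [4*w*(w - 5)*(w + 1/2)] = 24*w - 36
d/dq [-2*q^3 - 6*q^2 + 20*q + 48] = -6*q^2 - 12*q + 20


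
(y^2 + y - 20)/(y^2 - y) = (y^2 + y - 20)/(y*(y - 1))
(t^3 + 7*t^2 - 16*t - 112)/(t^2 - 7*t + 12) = (t^2 + 11*t + 28)/(t - 3)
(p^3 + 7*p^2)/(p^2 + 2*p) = p*(p + 7)/(p + 2)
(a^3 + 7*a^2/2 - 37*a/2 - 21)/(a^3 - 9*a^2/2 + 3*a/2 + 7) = (a + 6)/(a - 2)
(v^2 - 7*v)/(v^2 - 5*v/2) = 2*(v - 7)/(2*v - 5)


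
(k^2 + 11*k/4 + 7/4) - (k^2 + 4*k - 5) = 27/4 - 5*k/4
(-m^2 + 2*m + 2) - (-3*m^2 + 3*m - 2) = 2*m^2 - m + 4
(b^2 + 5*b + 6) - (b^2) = 5*b + 6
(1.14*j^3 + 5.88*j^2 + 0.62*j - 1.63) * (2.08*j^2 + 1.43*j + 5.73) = 2.3712*j^5 + 13.8606*j^4 + 16.2302*j^3 + 31.1886*j^2 + 1.2217*j - 9.3399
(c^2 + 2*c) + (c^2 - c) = 2*c^2 + c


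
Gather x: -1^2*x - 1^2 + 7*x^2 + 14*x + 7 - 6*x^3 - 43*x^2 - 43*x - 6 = -6*x^3 - 36*x^2 - 30*x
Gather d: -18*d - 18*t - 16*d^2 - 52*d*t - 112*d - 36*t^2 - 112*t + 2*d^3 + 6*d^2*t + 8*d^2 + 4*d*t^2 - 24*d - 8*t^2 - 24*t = 2*d^3 + d^2*(6*t - 8) + d*(4*t^2 - 52*t - 154) - 44*t^2 - 154*t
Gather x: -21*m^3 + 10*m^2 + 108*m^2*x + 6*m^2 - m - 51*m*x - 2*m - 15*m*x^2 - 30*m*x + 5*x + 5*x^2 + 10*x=-21*m^3 + 16*m^2 - 3*m + x^2*(5 - 15*m) + x*(108*m^2 - 81*m + 15)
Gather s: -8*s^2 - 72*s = -8*s^2 - 72*s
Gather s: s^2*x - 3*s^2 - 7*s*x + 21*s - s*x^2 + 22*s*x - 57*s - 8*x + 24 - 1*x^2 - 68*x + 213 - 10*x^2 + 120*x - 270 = s^2*(x - 3) + s*(-x^2 + 15*x - 36) - 11*x^2 + 44*x - 33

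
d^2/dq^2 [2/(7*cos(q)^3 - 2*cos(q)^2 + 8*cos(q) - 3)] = 2*((53*cos(q) - 16*cos(2*q) + 63*cos(3*q))*(7*cos(q)^3 - 2*cos(q)^2 + 8*cos(q) - 3)/4 + 2*(21*cos(q)^2 - 4*cos(q) + 8)^2*sin(q)^2)/(7*cos(q)^3 - 2*cos(q)^2 + 8*cos(q) - 3)^3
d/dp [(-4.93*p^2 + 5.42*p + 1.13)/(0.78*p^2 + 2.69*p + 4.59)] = (-17.4893*p^2 - 47.0202*p + 21.8381)/(0.6084*p^4 + 4.1964*p^3 + 14.3965*p^2 + 24.6942*p + 21.0681)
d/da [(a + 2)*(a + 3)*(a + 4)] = 3*a^2 + 18*a + 26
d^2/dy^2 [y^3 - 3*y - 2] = 6*y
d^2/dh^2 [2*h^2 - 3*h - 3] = 4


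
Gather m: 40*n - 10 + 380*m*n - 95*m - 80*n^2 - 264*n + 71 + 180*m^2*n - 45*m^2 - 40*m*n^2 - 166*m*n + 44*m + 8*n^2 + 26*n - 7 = m^2*(180*n - 45) + m*(-40*n^2 + 214*n - 51) - 72*n^2 - 198*n + 54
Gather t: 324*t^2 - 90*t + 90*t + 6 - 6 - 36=324*t^2 - 36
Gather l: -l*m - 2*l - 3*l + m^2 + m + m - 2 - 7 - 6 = l*(-m - 5) + m^2 + 2*m - 15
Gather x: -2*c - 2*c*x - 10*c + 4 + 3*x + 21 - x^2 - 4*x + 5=-12*c - x^2 + x*(-2*c - 1) + 30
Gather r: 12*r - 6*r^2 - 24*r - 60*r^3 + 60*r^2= -60*r^3 + 54*r^2 - 12*r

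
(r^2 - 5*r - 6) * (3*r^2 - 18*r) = 3*r^4 - 33*r^3 + 72*r^2 + 108*r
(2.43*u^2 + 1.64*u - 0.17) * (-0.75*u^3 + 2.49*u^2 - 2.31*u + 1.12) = -1.8225*u^5 + 4.8207*u^4 - 1.4022*u^3 - 1.4901*u^2 + 2.2295*u - 0.1904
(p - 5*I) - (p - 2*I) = -3*I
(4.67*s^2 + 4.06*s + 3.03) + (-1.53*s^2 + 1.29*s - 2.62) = 3.14*s^2 + 5.35*s + 0.41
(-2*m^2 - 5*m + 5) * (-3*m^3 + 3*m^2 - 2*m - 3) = 6*m^5 + 9*m^4 - 26*m^3 + 31*m^2 + 5*m - 15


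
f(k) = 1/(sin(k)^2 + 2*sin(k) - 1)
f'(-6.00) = -18.64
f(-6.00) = -2.75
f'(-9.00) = 0.39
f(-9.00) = -0.60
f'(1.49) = -0.08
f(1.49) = 0.50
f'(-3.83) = 5.56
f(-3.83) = 1.48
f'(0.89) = -1.67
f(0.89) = 0.86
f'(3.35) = 0.83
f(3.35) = -0.73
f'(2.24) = 1.58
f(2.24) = 0.84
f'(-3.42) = 17.45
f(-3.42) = -2.67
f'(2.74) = 597.91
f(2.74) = -15.28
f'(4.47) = 0.00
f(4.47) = -0.50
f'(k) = (-2*sin(k)*cos(k) - 2*cos(k))/(sin(k)^2 + 2*sin(k) - 1)^2 = -2*(sin(k) + 1)*cos(k)/(2*sin(k) - cos(k)^2)^2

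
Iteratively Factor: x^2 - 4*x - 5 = (x - 5)*(x + 1)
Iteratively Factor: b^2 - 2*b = (b)*(b - 2)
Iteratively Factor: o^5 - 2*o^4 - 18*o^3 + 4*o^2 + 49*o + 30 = (o + 1)*(o^4 - 3*o^3 - 15*o^2 + 19*o + 30) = (o + 1)^2*(o^3 - 4*o^2 - 11*o + 30) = (o - 5)*(o + 1)^2*(o^2 + o - 6) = (o - 5)*(o + 1)^2*(o + 3)*(o - 2)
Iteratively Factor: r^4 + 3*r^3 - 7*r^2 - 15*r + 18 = (r - 2)*(r^3 + 5*r^2 + 3*r - 9) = (r - 2)*(r - 1)*(r^2 + 6*r + 9) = (r - 2)*(r - 1)*(r + 3)*(r + 3)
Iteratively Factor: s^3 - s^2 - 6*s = (s + 2)*(s^2 - 3*s) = s*(s + 2)*(s - 3)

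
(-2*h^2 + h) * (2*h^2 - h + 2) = -4*h^4 + 4*h^3 - 5*h^2 + 2*h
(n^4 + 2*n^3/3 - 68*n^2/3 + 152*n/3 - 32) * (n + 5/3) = n^5 + 7*n^4/3 - 194*n^3/9 + 116*n^2/9 + 472*n/9 - 160/3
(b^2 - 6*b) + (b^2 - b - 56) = 2*b^2 - 7*b - 56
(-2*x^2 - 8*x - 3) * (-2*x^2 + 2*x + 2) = 4*x^4 + 12*x^3 - 14*x^2 - 22*x - 6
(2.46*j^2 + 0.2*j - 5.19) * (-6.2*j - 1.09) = -15.252*j^3 - 3.9214*j^2 + 31.96*j + 5.6571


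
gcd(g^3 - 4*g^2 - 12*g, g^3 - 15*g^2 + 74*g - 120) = g - 6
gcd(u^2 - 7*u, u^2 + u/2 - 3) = 1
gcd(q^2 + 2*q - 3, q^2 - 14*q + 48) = 1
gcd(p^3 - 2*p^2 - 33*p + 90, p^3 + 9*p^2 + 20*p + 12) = p + 6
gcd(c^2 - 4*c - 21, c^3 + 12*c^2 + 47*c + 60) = c + 3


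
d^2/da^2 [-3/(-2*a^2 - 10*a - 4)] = 3*(-a^2 - 5*a + (2*a + 5)^2 - 2)/(a^2 + 5*a + 2)^3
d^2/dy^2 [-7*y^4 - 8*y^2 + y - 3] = -84*y^2 - 16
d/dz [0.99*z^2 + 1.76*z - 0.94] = 1.98*z + 1.76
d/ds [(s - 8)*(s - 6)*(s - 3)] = 3*s^2 - 34*s + 90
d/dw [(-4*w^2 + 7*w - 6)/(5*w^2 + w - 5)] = (-39*w^2 + 100*w - 29)/(25*w^4 + 10*w^3 - 49*w^2 - 10*w + 25)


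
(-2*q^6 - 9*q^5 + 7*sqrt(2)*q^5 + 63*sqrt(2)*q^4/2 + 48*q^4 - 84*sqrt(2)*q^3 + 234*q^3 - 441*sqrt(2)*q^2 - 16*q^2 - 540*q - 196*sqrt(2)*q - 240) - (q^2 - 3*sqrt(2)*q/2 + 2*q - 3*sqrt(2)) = -2*q^6 - 9*q^5 + 7*sqrt(2)*q^5 + 63*sqrt(2)*q^4/2 + 48*q^4 - 84*sqrt(2)*q^3 + 234*q^3 - 441*sqrt(2)*q^2 - 17*q^2 - 542*q - 389*sqrt(2)*q/2 - 240 + 3*sqrt(2)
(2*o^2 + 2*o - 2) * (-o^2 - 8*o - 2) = -2*o^4 - 18*o^3 - 18*o^2 + 12*o + 4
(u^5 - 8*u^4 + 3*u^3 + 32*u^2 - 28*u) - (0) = u^5 - 8*u^4 + 3*u^3 + 32*u^2 - 28*u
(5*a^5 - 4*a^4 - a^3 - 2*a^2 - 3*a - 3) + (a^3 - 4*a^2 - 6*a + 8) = 5*a^5 - 4*a^4 - 6*a^2 - 9*a + 5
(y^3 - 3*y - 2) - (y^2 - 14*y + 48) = y^3 - y^2 + 11*y - 50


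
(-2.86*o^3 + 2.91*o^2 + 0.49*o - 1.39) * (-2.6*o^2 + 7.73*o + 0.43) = 7.436*o^5 - 29.6738*o^4 + 19.9905*o^3 + 8.653*o^2 - 10.534*o - 0.5977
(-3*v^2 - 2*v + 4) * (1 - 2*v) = 6*v^3 + v^2 - 10*v + 4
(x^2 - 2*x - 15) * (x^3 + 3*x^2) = x^5 + x^4 - 21*x^3 - 45*x^2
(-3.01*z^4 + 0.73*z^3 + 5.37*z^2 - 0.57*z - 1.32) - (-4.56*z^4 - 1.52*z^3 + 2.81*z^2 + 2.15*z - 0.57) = 1.55*z^4 + 2.25*z^3 + 2.56*z^2 - 2.72*z - 0.75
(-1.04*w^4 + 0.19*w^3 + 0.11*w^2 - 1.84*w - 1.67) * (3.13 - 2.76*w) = 2.8704*w^5 - 3.7796*w^4 + 0.2911*w^3 + 5.4227*w^2 - 1.15*w - 5.2271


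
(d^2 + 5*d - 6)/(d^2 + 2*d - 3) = (d + 6)/(d + 3)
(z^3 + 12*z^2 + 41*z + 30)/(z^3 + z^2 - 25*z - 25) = (z + 6)/(z - 5)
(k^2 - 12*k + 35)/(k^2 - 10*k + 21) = (k - 5)/(k - 3)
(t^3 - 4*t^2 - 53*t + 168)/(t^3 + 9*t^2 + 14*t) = (t^2 - 11*t + 24)/(t*(t + 2))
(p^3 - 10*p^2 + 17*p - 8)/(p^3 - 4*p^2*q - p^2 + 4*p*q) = (p^2 - 9*p + 8)/(p*(p - 4*q))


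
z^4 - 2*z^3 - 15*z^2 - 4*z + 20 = (z - 5)*(z - 1)*(z + 2)^2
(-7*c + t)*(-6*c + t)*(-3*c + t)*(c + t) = -126*c^4 - 45*c^3*t + 65*c^2*t^2 - 15*c*t^3 + t^4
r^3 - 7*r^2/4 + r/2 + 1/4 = (r - 1)^2*(r + 1/4)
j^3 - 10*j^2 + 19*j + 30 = (j - 6)*(j - 5)*(j + 1)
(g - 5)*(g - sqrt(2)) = g^2 - 5*g - sqrt(2)*g + 5*sqrt(2)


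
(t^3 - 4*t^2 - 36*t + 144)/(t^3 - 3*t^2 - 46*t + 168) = (t + 6)/(t + 7)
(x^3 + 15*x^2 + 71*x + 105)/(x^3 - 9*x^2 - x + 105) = (x^2 + 12*x + 35)/(x^2 - 12*x + 35)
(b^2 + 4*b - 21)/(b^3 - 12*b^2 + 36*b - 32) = (b^2 + 4*b - 21)/(b^3 - 12*b^2 + 36*b - 32)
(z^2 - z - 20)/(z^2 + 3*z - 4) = (z - 5)/(z - 1)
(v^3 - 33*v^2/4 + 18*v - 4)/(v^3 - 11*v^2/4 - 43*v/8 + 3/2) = 2*(v - 4)/(2*v + 3)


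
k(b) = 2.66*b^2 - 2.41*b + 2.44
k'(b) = 5.32*b - 2.41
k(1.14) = 3.15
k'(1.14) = 3.65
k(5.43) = 67.78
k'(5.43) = 26.48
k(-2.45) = 24.31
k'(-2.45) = -15.44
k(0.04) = 2.35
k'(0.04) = -2.20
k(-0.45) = 4.06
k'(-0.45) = -4.80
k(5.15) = 60.58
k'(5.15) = 24.99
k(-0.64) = 5.07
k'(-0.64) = -5.81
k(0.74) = 2.11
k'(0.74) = 1.53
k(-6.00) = 112.66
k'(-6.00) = -34.33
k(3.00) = 19.15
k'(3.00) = 13.55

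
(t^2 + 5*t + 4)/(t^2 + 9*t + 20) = (t + 1)/(t + 5)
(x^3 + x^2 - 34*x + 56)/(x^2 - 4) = (x^2 + 3*x - 28)/(x + 2)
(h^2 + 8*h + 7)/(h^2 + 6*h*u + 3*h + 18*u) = (h^2 + 8*h + 7)/(h^2 + 6*h*u + 3*h + 18*u)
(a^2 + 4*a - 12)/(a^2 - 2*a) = (a + 6)/a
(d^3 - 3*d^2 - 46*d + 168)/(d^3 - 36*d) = (d^2 + 3*d - 28)/(d*(d + 6))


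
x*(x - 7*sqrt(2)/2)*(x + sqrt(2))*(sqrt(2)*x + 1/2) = sqrt(2)*x^4 - 9*x^3/2 - 33*sqrt(2)*x^2/4 - 7*x/2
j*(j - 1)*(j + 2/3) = j^3 - j^2/3 - 2*j/3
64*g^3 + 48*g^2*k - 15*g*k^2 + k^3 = (-8*g + k)^2*(g + k)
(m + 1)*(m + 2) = m^2 + 3*m + 2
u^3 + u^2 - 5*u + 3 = (u - 1)^2*(u + 3)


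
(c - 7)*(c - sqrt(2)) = c^2 - 7*c - sqrt(2)*c + 7*sqrt(2)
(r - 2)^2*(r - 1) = r^3 - 5*r^2 + 8*r - 4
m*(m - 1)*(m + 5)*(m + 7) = m^4 + 11*m^3 + 23*m^2 - 35*m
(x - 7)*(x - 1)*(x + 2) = x^3 - 6*x^2 - 9*x + 14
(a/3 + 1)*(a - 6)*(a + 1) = a^3/3 - 2*a^2/3 - 7*a - 6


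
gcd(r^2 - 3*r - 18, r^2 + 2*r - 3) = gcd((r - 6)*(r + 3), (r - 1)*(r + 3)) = r + 3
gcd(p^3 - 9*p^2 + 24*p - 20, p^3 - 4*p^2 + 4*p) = p^2 - 4*p + 4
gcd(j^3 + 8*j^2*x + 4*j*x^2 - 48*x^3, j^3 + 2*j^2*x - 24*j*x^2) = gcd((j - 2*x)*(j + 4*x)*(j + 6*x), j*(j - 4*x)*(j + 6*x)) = j + 6*x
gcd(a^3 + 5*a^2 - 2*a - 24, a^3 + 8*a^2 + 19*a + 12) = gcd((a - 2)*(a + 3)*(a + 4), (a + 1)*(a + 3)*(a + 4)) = a^2 + 7*a + 12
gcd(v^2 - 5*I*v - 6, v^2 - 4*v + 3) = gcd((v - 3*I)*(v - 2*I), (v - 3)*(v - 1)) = 1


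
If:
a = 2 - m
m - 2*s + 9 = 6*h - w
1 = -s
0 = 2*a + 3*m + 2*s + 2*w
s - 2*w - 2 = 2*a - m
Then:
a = 3/4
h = 85/48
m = 5/4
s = -1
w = -13/8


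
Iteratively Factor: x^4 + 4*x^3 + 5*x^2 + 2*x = (x + 1)*(x^3 + 3*x^2 + 2*x) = x*(x + 1)*(x^2 + 3*x + 2) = x*(x + 1)^2*(x + 2)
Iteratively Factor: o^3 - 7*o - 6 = (o - 3)*(o^2 + 3*o + 2) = (o - 3)*(o + 1)*(o + 2)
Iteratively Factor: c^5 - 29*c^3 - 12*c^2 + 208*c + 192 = (c - 4)*(c^4 + 4*c^3 - 13*c^2 - 64*c - 48) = (c - 4)^2*(c^3 + 8*c^2 + 19*c + 12) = (c - 4)^2*(c + 3)*(c^2 + 5*c + 4) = (c - 4)^2*(c + 1)*(c + 3)*(c + 4)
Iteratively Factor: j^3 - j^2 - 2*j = (j - 2)*(j^2 + j) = (j - 2)*(j + 1)*(j)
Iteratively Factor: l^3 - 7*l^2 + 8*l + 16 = (l - 4)*(l^2 - 3*l - 4) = (l - 4)*(l + 1)*(l - 4)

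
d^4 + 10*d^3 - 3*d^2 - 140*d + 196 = (d - 2)^2*(d + 7)^2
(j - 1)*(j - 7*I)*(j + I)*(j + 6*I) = j^4 - j^3 + 43*j^2 - 43*j + 42*I*j - 42*I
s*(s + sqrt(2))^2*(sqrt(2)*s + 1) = sqrt(2)*s^4 + 5*s^3 + 4*sqrt(2)*s^2 + 2*s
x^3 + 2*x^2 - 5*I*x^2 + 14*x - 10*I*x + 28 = (x + 2)*(x - 7*I)*(x + 2*I)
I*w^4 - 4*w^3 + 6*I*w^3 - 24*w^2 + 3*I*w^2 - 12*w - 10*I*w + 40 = (w + 2)*(w + 5)*(w + 4*I)*(I*w - I)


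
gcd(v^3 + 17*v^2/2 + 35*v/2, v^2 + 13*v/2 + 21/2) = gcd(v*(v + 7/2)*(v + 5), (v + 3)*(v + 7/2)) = v + 7/2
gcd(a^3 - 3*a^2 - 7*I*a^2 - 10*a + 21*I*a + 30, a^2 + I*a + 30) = a - 5*I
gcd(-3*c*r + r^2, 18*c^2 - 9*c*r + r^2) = -3*c + r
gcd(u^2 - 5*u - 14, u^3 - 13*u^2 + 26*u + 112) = u^2 - 5*u - 14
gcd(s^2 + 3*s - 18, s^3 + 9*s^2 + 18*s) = s + 6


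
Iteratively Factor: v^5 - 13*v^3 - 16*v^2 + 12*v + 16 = (v + 2)*(v^4 - 2*v^3 - 9*v^2 + 2*v + 8) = (v + 2)^2*(v^3 - 4*v^2 - v + 4) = (v - 1)*(v + 2)^2*(v^2 - 3*v - 4) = (v - 4)*(v - 1)*(v + 2)^2*(v + 1)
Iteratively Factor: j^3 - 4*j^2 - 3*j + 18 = (j - 3)*(j^2 - j - 6) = (j - 3)*(j + 2)*(j - 3)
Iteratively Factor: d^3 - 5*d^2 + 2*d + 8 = (d - 4)*(d^2 - d - 2) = (d - 4)*(d - 2)*(d + 1)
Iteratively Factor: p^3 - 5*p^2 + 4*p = (p)*(p^2 - 5*p + 4) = p*(p - 4)*(p - 1)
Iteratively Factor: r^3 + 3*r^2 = (r + 3)*(r^2) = r*(r + 3)*(r)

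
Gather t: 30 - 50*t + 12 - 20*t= 42 - 70*t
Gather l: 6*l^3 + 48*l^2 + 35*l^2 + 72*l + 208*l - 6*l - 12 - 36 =6*l^3 + 83*l^2 + 274*l - 48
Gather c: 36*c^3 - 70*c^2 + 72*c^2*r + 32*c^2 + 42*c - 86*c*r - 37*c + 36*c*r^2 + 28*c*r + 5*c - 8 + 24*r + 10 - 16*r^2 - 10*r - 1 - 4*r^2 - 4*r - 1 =36*c^3 + c^2*(72*r - 38) + c*(36*r^2 - 58*r + 10) - 20*r^2 + 10*r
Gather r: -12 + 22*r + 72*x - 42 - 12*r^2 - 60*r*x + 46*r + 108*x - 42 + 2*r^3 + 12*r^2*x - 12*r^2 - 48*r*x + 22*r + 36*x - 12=2*r^3 + r^2*(12*x - 24) + r*(90 - 108*x) + 216*x - 108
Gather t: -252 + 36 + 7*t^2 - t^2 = 6*t^2 - 216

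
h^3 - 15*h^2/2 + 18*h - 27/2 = (h - 3)^2*(h - 3/2)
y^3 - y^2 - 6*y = y*(y - 3)*(y + 2)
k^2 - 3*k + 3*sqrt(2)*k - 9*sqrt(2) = (k - 3)*(k + 3*sqrt(2))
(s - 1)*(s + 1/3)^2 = s^3 - s^2/3 - 5*s/9 - 1/9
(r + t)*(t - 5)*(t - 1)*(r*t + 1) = r^2*t^3 - 6*r^2*t^2 + 5*r^2*t + r*t^4 - 6*r*t^3 + 6*r*t^2 - 6*r*t + 5*r + t^3 - 6*t^2 + 5*t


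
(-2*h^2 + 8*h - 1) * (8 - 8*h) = 16*h^3 - 80*h^2 + 72*h - 8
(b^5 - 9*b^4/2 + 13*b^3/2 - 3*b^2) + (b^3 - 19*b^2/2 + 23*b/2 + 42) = b^5 - 9*b^4/2 + 15*b^3/2 - 25*b^2/2 + 23*b/2 + 42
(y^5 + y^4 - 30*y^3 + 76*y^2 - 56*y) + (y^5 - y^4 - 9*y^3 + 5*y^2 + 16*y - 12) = 2*y^5 - 39*y^3 + 81*y^2 - 40*y - 12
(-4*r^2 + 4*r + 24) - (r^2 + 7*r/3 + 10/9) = -5*r^2 + 5*r/3 + 206/9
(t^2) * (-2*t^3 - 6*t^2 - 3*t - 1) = -2*t^5 - 6*t^4 - 3*t^3 - t^2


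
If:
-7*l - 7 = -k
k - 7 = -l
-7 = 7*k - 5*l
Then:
No Solution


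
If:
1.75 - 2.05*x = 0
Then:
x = 0.85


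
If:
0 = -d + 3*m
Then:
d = 3*m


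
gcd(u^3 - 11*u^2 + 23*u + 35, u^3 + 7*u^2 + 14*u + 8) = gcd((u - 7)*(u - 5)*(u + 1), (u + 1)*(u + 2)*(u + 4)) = u + 1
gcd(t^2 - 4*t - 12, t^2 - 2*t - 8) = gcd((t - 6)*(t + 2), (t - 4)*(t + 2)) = t + 2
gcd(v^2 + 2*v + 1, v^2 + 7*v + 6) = v + 1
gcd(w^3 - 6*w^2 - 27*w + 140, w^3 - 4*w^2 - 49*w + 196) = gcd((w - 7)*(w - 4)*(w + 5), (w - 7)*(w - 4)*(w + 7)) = w^2 - 11*w + 28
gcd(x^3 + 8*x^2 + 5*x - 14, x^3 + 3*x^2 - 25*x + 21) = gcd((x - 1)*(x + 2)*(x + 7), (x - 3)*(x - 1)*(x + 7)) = x^2 + 6*x - 7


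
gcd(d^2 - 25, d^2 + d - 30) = d - 5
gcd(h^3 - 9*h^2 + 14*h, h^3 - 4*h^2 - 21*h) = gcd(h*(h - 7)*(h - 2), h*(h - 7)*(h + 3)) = h^2 - 7*h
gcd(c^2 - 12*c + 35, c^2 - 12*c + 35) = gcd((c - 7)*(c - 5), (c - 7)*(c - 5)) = c^2 - 12*c + 35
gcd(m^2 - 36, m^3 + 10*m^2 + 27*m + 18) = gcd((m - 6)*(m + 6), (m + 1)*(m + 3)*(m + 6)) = m + 6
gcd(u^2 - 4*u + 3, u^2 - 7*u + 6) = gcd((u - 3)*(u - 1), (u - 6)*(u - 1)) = u - 1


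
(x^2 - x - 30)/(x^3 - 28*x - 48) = (x + 5)/(x^2 + 6*x + 8)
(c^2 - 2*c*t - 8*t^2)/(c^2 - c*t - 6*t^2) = (-c + 4*t)/(-c + 3*t)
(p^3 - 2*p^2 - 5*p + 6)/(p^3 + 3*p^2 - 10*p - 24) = (p - 1)/(p + 4)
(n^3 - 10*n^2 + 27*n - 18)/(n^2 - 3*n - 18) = (n^2 - 4*n + 3)/(n + 3)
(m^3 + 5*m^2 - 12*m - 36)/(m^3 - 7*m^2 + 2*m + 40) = (m^2 + 3*m - 18)/(m^2 - 9*m + 20)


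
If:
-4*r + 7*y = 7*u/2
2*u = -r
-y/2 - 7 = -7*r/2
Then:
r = 392/187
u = -196/187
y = 126/187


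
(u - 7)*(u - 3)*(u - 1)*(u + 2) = u^4 - 9*u^3 + 9*u^2 + 41*u - 42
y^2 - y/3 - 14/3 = (y - 7/3)*(y + 2)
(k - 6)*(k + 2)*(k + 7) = k^3 + 3*k^2 - 40*k - 84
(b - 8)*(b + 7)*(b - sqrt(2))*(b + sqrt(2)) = b^4 - b^3 - 58*b^2 + 2*b + 112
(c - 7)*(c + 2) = c^2 - 5*c - 14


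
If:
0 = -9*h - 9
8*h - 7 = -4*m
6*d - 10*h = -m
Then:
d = -55/24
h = -1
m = 15/4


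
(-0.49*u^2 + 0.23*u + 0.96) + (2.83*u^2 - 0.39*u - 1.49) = 2.34*u^2 - 0.16*u - 0.53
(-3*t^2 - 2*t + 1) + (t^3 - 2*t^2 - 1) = t^3 - 5*t^2 - 2*t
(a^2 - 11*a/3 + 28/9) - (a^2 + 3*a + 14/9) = 14/9 - 20*a/3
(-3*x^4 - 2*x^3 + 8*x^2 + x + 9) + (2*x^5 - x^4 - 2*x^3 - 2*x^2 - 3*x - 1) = 2*x^5 - 4*x^4 - 4*x^3 + 6*x^2 - 2*x + 8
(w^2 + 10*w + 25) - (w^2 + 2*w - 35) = 8*w + 60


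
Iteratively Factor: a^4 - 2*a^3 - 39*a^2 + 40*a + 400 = (a - 5)*(a^3 + 3*a^2 - 24*a - 80) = (a - 5)*(a + 4)*(a^2 - a - 20) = (a - 5)*(a + 4)^2*(a - 5)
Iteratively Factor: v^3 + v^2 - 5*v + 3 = (v + 3)*(v^2 - 2*v + 1) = (v - 1)*(v + 3)*(v - 1)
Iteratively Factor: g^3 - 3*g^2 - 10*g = (g - 5)*(g^2 + 2*g) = (g - 5)*(g + 2)*(g)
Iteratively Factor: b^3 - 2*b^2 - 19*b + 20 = (b - 1)*(b^2 - b - 20) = (b - 5)*(b - 1)*(b + 4)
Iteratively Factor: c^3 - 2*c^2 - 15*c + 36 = (c - 3)*(c^2 + c - 12) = (c - 3)^2*(c + 4)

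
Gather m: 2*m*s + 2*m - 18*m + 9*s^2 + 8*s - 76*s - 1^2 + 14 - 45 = m*(2*s - 16) + 9*s^2 - 68*s - 32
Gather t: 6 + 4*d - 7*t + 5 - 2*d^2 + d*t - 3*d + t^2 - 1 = -2*d^2 + d + t^2 + t*(d - 7) + 10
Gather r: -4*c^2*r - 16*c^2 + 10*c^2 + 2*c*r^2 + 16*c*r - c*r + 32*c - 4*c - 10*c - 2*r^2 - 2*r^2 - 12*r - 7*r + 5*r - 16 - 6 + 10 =-6*c^2 + 18*c + r^2*(2*c - 4) + r*(-4*c^2 + 15*c - 14) - 12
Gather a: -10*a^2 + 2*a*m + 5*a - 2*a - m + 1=-10*a^2 + a*(2*m + 3) - m + 1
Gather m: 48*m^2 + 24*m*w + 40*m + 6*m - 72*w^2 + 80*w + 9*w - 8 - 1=48*m^2 + m*(24*w + 46) - 72*w^2 + 89*w - 9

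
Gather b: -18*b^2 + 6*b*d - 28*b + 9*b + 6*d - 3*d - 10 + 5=-18*b^2 + b*(6*d - 19) + 3*d - 5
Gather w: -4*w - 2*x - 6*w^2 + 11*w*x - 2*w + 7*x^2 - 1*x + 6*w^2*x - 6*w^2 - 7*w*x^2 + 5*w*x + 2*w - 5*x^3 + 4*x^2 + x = w^2*(6*x - 12) + w*(-7*x^2 + 16*x - 4) - 5*x^3 + 11*x^2 - 2*x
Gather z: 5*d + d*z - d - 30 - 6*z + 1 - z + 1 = 4*d + z*(d - 7) - 28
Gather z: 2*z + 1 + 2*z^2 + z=2*z^2 + 3*z + 1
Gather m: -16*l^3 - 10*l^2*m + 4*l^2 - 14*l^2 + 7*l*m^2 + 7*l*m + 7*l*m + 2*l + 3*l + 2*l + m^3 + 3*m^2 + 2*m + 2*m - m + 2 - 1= -16*l^3 - 10*l^2 + 7*l + m^3 + m^2*(7*l + 3) + m*(-10*l^2 + 14*l + 3) + 1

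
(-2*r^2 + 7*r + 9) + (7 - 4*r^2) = -6*r^2 + 7*r + 16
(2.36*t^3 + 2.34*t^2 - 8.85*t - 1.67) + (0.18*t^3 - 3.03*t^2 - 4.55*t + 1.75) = 2.54*t^3 - 0.69*t^2 - 13.4*t + 0.0800000000000001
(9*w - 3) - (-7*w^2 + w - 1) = 7*w^2 + 8*w - 2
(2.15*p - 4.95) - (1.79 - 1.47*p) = 3.62*p - 6.74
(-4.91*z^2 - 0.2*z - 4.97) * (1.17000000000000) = -5.7447*z^2 - 0.234*z - 5.8149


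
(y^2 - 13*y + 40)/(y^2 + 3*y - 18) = (y^2 - 13*y + 40)/(y^2 + 3*y - 18)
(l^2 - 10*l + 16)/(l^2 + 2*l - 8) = (l - 8)/(l + 4)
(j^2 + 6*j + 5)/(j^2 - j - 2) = (j + 5)/(j - 2)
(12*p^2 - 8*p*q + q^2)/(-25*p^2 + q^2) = (-12*p^2 + 8*p*q - q^2)/(25*p^2 - q^2)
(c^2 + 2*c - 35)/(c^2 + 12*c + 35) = (c - 5)/(c + 5)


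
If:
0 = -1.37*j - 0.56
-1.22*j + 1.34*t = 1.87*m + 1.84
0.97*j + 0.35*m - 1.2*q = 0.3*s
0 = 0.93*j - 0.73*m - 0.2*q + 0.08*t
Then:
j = -0.41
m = 0.716577540106952*t - 0.71728014364339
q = 0.717342597291073 - 2.21550802139037*t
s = 9.69803921568627*t - 5.02785172463146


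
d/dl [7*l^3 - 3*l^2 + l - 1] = 21*l^2 - 6*l + 1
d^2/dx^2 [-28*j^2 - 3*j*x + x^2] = 2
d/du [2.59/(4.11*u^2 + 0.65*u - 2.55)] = (-21.2898*u - 1.6835)/(4.11*u^2 + 0.65*u - 2.55)^2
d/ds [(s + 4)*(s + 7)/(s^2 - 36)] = (-11*s^2 - 128*s - 396)/(s^4 - 72*s^2 + 1296)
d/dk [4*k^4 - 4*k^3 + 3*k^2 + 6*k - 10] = 16*k^3 - 12*k^2 + 6*k + 6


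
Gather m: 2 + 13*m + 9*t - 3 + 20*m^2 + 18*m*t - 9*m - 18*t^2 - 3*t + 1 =20*m^2 + m*(18*t + 4) - 18*t^2 + 6*t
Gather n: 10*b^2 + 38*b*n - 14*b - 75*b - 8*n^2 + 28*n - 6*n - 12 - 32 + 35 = 10*b^2 - 89*b - 8*n^2 + n*(38*b + 22) - 9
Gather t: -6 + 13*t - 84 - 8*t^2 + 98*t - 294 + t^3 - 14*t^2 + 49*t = t^3 - 22*t^2 + 160*t - 384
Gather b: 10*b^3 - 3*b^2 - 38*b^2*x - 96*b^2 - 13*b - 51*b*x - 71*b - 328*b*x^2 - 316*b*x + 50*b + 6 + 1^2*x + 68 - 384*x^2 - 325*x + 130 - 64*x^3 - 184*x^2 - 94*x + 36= 10*b^3 + b^2*(-38*x - 99) + b*(-328*x^2 - 367*x - 34) - 64*x^3 - 568*x^2 - 418*x + 240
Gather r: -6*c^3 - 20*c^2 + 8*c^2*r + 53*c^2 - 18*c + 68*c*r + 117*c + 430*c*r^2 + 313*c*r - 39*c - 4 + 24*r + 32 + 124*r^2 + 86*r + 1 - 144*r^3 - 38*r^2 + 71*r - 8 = -6*c^3 + 33*c^2 + 60*c - 144*r^3 + r^2*(430*c + 86) + r*(8*c^2 + 381*c + 181) + 21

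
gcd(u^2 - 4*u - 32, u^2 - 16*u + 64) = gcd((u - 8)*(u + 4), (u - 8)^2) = u - 8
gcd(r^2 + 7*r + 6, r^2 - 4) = 1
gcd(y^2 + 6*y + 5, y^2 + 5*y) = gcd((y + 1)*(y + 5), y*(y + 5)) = y + 5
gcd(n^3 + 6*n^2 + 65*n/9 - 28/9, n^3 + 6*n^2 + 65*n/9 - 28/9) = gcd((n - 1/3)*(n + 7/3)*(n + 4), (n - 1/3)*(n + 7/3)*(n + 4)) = n^3 + 6*n^2 + 65*n/9 - 28/9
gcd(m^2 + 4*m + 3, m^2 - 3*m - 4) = m + 1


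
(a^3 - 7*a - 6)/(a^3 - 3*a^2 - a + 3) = (a + 2)/(a - 1)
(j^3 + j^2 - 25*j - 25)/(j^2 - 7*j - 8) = (j^2 - 25)/(j - 8)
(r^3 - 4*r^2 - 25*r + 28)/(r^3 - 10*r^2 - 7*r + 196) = (r - 1)/(r - 7)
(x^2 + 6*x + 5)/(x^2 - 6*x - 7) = (x + 5)/(x - 7)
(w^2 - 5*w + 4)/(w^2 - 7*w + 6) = (w - 4)/(w - 6)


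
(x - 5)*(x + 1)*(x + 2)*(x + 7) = x^4 + 5*x^3 - 27*x^2 - 101*x - 70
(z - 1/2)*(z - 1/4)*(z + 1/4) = z^3 - z^2/2 - z/16 + 1/32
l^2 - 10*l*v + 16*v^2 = (l - 8*v)*(l - 2*v)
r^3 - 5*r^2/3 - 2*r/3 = r*(r - 2)*(r + 1/3)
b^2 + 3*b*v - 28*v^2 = (b - 4*v)*(b + 7*v)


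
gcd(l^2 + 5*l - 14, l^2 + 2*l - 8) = l - 2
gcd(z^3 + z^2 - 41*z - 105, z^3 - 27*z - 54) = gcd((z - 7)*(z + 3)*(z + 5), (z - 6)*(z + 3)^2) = z + 3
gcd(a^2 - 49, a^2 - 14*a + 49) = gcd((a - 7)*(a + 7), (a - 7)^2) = a - 7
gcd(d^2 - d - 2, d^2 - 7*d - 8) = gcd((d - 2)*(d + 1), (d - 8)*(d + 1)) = d + 1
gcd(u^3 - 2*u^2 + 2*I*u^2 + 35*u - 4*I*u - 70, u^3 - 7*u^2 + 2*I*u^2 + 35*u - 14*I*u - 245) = u^2 + 2*I*u + 35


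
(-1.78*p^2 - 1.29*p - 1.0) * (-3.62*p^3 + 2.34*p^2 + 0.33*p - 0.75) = 6.4436*p^5 + 0.504600000000001*p^4 + 0.0140000000000003*p^3 - 1.4307*p^2 + 0.6375*p + 0.75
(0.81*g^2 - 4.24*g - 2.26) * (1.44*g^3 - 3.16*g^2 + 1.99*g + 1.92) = 1.1664*g^5 - 8.6652*g^4 + 11.7559*g^3 + 0.2592*g^2 - 12.6382*g - 4.3392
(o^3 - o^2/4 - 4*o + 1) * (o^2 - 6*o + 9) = o^5 - 25*o^4/4 + 13*o^3/2 + 91*o^2/4 - 42*o + 9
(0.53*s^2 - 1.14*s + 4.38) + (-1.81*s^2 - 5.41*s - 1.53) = -1.28*s^2 - 6.55*s + 2.85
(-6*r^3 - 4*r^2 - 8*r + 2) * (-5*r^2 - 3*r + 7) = 30*r^5 + 38*r^4 + 10*r^3 - 14*r^2 - 62*r + 14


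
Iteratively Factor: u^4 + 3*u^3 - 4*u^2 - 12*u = (u)*(u^3 + 3*u^2 - 4*u - 12) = u*(u + 2)*(u^2 + u - 6) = u*(u - 2)*(u + 2)*(u + 3)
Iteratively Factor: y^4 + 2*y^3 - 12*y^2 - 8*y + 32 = (y + 2)*(y^3 - 12*y + 16) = (y + 2)*(y + 4)*(y^2 - 4*y + 4) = (y - 2)*(y + 2)*(y + 4)*(y - 2)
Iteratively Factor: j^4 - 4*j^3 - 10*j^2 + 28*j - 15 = (j - 5)*(j^3 + j^2 - 5*j + 3) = (j - 5)*(j - 1)*(j^2 + 2*j - 3) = (j - 5)*(j - 1)*(j + 3)*(j - 1)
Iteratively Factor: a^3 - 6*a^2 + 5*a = (a)*(a^2 - 6*a + 5) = a*(a - 1)*(a - 5)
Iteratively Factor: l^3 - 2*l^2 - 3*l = (l)*(l^2 - 2*l - 3) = l*(l + 1)*(l - 3)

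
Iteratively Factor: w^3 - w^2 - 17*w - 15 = (w - 5)*(w^2 + 4*w + 3) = (w - 5)*(w + 1)*(w + 3)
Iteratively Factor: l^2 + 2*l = (l + 2)*(l)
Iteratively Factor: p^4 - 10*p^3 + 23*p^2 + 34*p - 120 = (p - 3)*(p^3 - 7*p^2 + 2*p + 40) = (p - 4)*(p - 3)*(p^2 - 3*p - 10) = (p - 5)*(p - 4)*(p - 3)*(p + 2)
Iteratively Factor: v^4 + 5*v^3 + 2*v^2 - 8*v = (v)*(v^3 + 5*v^2 + 2*v - 8) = v*(v + 2)*(v^2 + 3*v - 4) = v*(v - 1)*(v + 2)*(v + 4)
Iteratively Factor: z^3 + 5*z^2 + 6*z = (z)*(z^2 + 5*z + 6) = z*(z + 3)*(z + 2)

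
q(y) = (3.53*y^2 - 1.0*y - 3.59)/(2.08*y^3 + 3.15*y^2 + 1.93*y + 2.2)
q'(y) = (7.06*y - 1.0)/(2.08*y^3 + 3.15*y^2 + 1.93*y + 2.2) + (-6.24*y^2 - 6.3*y - 1.93)*(3.53*y^2 - 1.0*y - 3.59)/(2.08*y^3 + 3.15*y^2 + 1.93*y + 2.2)^2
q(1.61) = 0.18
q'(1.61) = 0.24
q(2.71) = 0.27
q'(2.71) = 0.01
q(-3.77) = -0.70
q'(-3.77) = -0.27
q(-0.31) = -1.60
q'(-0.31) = -1.23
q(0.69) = -0.45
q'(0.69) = 1.41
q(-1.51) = -8.61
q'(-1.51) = -65.69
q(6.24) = 0.20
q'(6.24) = -0.02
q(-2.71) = -1.18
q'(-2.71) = -0.75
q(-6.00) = -0.38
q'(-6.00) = -0.08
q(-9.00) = -0.23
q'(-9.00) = -0.03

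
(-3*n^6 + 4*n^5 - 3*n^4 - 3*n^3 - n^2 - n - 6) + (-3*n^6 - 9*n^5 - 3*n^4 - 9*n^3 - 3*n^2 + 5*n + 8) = -6*n^6 - 5*n^5 - 6*n^4 - 12*n^3 - 4*n^2 + 4*n + 2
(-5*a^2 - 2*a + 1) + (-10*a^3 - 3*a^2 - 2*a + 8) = -10*a^3 - 8*a^2 - 4*a + 9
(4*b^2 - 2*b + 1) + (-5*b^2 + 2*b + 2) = 3 - b^2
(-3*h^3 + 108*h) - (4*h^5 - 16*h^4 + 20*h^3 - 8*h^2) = -4*h^5 + 16*h^4 - 23*h^3 + 8*h^2 + 108*h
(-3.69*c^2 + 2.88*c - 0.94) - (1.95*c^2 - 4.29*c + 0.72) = -5.64*c^2 + 7.17*c - 1.66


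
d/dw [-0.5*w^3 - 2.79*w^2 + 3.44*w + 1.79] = -1.5*w^2 - 5.58*w + 3.44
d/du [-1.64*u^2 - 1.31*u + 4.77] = -3.28*u - 1.31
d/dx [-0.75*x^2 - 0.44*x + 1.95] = -1.5*x - 0.44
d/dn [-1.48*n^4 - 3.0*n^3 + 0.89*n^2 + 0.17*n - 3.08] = -5.92*n^3 - 9.0*n^2 + 1.78*n + 0.17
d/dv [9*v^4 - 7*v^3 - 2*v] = 36*v^3 - 21*v^2 - 2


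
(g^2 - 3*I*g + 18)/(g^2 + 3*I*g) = (g - 6*I)/g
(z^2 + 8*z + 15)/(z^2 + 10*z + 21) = (z + 5)/(z + 7)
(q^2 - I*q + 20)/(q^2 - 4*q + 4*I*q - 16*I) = (q - 5*I)/(q - 4)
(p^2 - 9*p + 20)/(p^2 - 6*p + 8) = (p - 5)/(p - 2)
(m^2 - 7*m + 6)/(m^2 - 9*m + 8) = (m - 6)/(m - 8)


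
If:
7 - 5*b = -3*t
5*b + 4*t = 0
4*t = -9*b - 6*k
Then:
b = 4/5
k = -8/15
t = -1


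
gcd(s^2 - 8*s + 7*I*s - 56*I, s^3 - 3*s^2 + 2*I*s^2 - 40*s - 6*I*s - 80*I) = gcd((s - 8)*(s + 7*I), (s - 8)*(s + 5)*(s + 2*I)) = s - 8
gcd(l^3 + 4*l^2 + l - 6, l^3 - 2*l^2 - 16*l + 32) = 1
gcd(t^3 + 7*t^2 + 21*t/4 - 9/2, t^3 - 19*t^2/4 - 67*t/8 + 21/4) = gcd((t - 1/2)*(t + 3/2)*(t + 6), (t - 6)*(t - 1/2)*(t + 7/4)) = t - 1/2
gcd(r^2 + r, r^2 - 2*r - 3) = r + 1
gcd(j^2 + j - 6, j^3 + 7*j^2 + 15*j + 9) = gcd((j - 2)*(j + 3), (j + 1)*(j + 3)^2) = j + 3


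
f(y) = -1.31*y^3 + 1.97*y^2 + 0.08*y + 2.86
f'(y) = -3.93*y^2 + 3.94*y + 0.08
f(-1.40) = 10.20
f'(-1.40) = -13.14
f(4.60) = -82.60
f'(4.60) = -64.95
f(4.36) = -67.92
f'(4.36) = -57.45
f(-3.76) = 100.05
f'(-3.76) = -70.30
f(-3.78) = 101.46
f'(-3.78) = -70.97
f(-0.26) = 3.00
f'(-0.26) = -1.21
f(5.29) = -135.52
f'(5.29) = -89.05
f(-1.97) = 20.36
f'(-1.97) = -22.93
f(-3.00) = 55.72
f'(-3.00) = -47.11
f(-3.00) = 55.72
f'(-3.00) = -47.11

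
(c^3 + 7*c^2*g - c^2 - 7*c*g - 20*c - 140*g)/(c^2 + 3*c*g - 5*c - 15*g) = (c^2 + 7*c*g + 4*c + 28*g)/(c + 3*g)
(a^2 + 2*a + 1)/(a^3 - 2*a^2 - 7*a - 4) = 1/(a - 4)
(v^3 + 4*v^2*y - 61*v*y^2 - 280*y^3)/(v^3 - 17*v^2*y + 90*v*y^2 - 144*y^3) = (v^2 + 12*v*y + 35*y^2)/(v^2 - 9*v*y + 18*y^2)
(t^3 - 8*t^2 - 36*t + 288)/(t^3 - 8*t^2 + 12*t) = (t^2 - 2*t - 48)/(t*(t - 2))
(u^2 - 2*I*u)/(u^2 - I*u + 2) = u/(u + I)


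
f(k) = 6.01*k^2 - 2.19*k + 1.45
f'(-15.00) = -182.49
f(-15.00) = 1386.55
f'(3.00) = 33.87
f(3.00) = 48.97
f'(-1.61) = -21.54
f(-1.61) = 20.55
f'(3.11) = 35.19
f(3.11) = 52.77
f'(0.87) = 8.27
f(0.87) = 4.09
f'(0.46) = 3.34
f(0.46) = 1.71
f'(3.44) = 39.16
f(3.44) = 65.04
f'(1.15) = 11.63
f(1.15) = 6.88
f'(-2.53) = -32.60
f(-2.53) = 45.46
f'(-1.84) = -24.31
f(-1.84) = 25.83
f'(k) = 12.02*k - 2.19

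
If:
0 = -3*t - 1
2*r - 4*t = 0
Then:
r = -2/3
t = -1/3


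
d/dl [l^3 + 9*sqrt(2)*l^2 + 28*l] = 3*l^2 + 18*sqrt(2)*l + 28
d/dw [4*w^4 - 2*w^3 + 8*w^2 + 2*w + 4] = 16*w^3 - 6*w^2 + 16*w + 2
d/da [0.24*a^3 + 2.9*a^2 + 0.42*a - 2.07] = 0.72*a^2 + 5.8*a + 0.42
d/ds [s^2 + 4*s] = 2*s + 4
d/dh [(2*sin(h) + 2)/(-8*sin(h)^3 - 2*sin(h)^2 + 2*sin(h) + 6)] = (8*sin(h)^3 + 13*sin(h)^2 + 2*sin(h) + 2)*cos(h)/(4*sin(h)^3 + sin(h)^2 - sin(h) - 3)^2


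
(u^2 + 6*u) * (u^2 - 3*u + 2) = u^4 + 3*u^3 - 16*u^2 + 12*u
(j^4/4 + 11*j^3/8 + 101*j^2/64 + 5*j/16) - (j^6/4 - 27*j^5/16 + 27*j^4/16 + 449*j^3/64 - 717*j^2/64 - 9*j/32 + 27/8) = -j^6/4 + 27*j^5/16 - 23*j^4/16 - 361*j^3/64 + 409*j^2/32 + 19*j/32 - 27/8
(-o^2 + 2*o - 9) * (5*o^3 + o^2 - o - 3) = -5*o^5 + 9*o^4 - 42*o^3 - 8*o^2 + 3*o + 27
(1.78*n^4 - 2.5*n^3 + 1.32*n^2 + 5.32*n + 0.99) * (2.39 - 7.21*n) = -12.8338*n^5 + 22.2792*n^4 - 15.4922*n^3 - 35.2024*n^2 + 5.5769*n + 2.3661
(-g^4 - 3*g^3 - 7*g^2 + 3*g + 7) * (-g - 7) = g^5 + 10*g^4 + 28*g^3 + 46*g^2 - 28*g - 49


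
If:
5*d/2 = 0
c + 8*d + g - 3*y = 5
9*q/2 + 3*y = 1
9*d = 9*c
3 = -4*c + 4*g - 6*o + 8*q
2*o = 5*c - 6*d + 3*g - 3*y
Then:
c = 0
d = 0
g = -33/17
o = 19/34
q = 30/17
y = -118/51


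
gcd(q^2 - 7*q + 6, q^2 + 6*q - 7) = q - 1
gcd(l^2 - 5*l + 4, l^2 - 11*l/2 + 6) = l - 4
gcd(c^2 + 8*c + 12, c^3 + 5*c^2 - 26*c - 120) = c + 6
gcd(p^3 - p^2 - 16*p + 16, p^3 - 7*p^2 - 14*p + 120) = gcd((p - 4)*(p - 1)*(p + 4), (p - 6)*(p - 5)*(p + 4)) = p + 4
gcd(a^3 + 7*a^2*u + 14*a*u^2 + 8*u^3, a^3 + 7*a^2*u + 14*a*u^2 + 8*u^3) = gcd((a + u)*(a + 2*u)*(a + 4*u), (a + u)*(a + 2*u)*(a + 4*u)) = a^3 + 7*a^2*u + 14*a*u^2 + 8*u^3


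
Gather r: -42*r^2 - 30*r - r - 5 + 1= -42*r^2 - 31*r - 4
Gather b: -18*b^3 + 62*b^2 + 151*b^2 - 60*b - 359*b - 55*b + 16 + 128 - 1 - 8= -18*b^3 + 213*b^2 - 474*b + 135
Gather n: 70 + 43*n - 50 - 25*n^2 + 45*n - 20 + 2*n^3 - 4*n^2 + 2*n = 2*n^3 - 29*n^2 + 90*n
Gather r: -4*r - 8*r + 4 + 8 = 12 - 12*r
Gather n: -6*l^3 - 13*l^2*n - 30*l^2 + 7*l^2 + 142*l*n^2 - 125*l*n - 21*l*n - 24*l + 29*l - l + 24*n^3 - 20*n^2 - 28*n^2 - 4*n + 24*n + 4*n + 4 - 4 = -6*l^3 - 23*l^2 + 4*l + 24*n^3 + n^2*(142*l - 48) + n*(-13*l^2 - 146*l + 24)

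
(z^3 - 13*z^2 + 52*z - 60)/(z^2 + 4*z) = (z^3 - 13*z^2 + 52*z - 60)/(z*(z + 4))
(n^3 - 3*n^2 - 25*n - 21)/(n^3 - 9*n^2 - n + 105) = (n + 1)/(n - 5)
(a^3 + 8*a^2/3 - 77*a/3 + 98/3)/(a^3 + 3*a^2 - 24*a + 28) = (a - 7/3)/(a - 2)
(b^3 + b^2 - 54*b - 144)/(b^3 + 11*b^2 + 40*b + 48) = (b^2 - 2*b - 48)/(b^2 + 8*b + 16)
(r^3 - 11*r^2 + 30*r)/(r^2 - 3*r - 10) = r*(r - 6)/(r + 2)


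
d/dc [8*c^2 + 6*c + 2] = 16*c + 6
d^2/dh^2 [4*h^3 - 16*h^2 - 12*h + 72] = 24*h - 32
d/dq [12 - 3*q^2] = -6*q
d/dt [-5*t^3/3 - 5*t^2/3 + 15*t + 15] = -5*t^2 - 10*t/3 + 15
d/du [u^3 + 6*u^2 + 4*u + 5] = 3*u^2 + 12*u + 4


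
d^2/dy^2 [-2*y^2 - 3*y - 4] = -4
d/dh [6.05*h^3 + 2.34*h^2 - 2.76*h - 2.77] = 18.15*h^2 + 4.68*h - 2.76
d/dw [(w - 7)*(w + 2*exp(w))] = w + (w - 7)*(2*exp(w) + 1) + 2*exp(w)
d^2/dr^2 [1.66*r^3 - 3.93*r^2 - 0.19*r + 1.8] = 9.96*r - 7.86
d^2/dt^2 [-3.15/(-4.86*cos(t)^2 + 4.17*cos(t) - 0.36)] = (-297.60696*(1 - cos(t)^2)^2 + 191.51559*cos(t)^3 - 181.533555*cos(t)^2 - 387.75996*cos(t) + 396.13455)/(4.86*cos(t)^2 - 4.17*cos(t) + 0.36)^3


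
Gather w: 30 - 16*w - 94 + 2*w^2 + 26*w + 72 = 2*w^2 + 10*w + 8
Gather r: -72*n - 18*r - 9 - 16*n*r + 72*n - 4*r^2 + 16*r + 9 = -4*r^2 + r*(-16*n - 2)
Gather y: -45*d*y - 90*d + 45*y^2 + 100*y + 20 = -90*d + 45*y^2 + y*(100 - 45*d) + 20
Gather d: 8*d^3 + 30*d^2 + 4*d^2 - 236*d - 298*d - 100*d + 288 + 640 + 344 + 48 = 8*d^3 + 34*d^2 - 634*d + 1320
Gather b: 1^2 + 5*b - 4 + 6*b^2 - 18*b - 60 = 6*b^2 - 13*b - 63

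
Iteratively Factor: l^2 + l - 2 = (l + 2)*(l - 1)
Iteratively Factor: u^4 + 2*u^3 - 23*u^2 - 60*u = (u)*(u^3 + 2*u^2 - 23*u - 60) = u*(u + 4)*(u^2 - 2*u - 15) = u*(u - 5)*(u + 4)*(u + 3)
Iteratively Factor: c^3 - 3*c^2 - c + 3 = (c + 1)*(c^2 - 4*c + 3) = (c - 3)*(c + 1)*(c - 1)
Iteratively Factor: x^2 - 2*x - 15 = (x + 3)*(x - 5)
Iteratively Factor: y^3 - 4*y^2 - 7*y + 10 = (y - 1)*(y^2 - 3*y - 10) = (y - 1)*(y + 2)*(y - 5)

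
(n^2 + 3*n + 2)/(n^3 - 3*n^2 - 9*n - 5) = (n + 2)/(n^2 - 4*n - 5)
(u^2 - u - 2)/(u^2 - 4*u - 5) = (u - 2)/(u - 5)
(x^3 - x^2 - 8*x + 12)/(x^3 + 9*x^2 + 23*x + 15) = (x^2 - 4*x + 4)/(x^2 + 6*x + 5)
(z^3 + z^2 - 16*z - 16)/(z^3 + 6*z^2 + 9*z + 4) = (z - 4)/(z + 1)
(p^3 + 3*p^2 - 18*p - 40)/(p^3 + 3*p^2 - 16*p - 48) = (p^2 + 7*p + 10)/(p^2 + 7*p + 12)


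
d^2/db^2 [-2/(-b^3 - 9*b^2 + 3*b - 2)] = 12*(-(b + 3)*(b^3 + 9*b^2 - 3*b + 2) + 3*(b^2 + 6*b - 1)^2)/(b^3 + 9*b^2 - 3*b + 2)^3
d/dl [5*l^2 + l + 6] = 10*l + 1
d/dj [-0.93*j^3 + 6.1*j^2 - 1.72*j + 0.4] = -2.79*j^2 + 12.2*j - 1.72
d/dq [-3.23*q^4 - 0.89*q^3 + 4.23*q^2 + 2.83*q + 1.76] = -12.92*q^3 - 2.67*q^2 + 8.46*q + 2.83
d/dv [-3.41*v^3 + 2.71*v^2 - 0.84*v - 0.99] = -10.23*v^2 + 5.42*v - 0.84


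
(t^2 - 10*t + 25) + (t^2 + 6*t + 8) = 2*t^2 - 4*t + 33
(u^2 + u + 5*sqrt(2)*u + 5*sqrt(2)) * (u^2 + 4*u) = u^4 + 5*u^3 + 5*sqrt(2)*u^3 + 4*u^2 + 25*sqrt(2)*u^2 + 20*sqrt(2)*u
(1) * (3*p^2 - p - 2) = 3*p^2 - p - 2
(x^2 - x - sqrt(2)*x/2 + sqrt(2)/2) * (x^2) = x^4 - x^3 - sqrt(2)*x^3/2 + sqrt(2)*x^2/2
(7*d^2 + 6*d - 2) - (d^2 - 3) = 6*d^2 + 6*d + 1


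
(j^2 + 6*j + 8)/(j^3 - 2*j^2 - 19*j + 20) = (j + 2)/(j^2 - 6*j + 5)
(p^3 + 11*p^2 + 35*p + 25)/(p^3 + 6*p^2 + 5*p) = (p + 5)/p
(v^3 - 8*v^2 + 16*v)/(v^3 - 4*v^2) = (v - 4)/v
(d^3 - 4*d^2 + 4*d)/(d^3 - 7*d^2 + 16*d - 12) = d/(d - 3)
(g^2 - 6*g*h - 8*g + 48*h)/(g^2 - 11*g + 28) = (g^2 - 6*g*h - 8*g + 48*h)/(g^2 - 11*g + 28)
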